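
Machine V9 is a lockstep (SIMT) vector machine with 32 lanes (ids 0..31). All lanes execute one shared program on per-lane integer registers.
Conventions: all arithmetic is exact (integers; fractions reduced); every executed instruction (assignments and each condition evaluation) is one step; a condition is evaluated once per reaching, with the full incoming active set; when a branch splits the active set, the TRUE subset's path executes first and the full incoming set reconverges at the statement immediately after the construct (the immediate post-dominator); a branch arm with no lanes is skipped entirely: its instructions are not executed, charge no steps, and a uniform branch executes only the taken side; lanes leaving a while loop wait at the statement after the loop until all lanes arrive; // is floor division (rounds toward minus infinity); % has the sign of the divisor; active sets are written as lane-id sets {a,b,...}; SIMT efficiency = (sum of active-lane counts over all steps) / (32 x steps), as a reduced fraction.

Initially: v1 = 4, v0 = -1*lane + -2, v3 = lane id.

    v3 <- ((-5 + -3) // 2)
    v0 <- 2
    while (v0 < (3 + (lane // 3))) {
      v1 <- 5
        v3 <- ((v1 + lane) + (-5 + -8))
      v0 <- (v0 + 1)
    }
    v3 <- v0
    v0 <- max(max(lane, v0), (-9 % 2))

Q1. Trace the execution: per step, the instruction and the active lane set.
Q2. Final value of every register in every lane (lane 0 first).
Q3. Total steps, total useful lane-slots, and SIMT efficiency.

step 0: v3 <- ((-5 + -3) // 2)       {0,1,2,3,4,5,6,7,8,9,10,11,12,13,14,15,16,17,18,19,20,21,22,23,24,25,26,27,28,29,30,31}
step 1: v0 <- 2                      {0,1,2,3,4,5,6,7,8,9,10,11,12,13,14,15,16,17,18,19,20,21,22,23,24,25,26,27,28,29,30,31}
step 2: eval (v0 < (3 + (lane // 3))) {0,1,2,3,4,5,6,7,8,9,10,11,12,13,14,15,16,17,18,19,20,21,22,23,24,25,26,27,28,29,30,31}
step 3: v1 <- 5                      {0,1,2,3,4,5,6,7,8,9,10,11,12,13,14,15,16,17,18,19,20,21,22,23,24,25,26,27,28,29,30,31}
step 4: v3 <- ((v1 + lane) + (-5 + -8)) {0,1,2,3,4,5,6,7,8,9,10,11,12,13,14,15,16,17,18,19,20,21,22,23,24,25,26,27,28,29,30,31}
step 5: v0 <- (v0 + 1)               {0,1,2,3,4,5,6,7,8,9,10,11,12,13,14,15,16,17,18,19,20,21,22,23,24,25,26,27,28,29,30,31}
step 6: eval (v0 < (3 + (lane // 3))) {0,1,2,3,4,5,6,7,8,9,10,11,12,13,14,15,16,17,18,19,20,21,22,23,24,25,26,27,28,29,30,31}
step 7: v1 <- 5                      {3,4,5,6,7,8,9,10,11,12,13,14,15,16,17,18,19,20,21,22,23,24,25,26,27,28,29,30,31}
step 8: v3 <- ((v1 + lane) + (-5 + -8)) {3,4,5,6,7,8,9,10,11,12,13,14,15,16,17,18,19,20,21,22,23,24,25,26,27,28,29,30,31}
step 9: v0 <- (v0 + 1)               {3,4,5,6,7,8,9,10,11,12,13,14,15,16,17,18,19,20,21,22,23,24,25,26,27,28,29,30,31}
step 10: eval (v0 < (3 + (lane // 3))) {3,4,5,6,7,8,9,10,11,12,13,14,15,16,17,18,19,20,21,22,23,24,25,26,27,28,29,30,31}
step 11: v1 <- 5                      {6,7,8,9,10,11,12,13,14,15,16,17,18,19,20,21,22,23,24,25,26,27,28,29,30,31}
step 12: v3 <- ((v1 + lane) + (-5 + -8)) {6,7,8,9,10,11,12,13,14,15,16,17,18,19,20,21,22,23,24,25,26,27,28,29,30,31}
step 13: v0 <- (v0 + 1)               {6,7,8,9,10,11,12,13,14,15,16,17,18,19,20,21,22,23,24,25,26,27,28,29,30,31}
step 14: eval (v0 < (3 + (lane // 3))) {6,7,8,9,10,11,12,13,14,15,16,17,18,19,20,21,22,23,24,25,26,27,28,29,30,31}
step 15: v1 <- 5                      {9,10,11,12,13,14,15,16,17,18,19,20,21,22,23,24,25,26,27,28,29,30,31}
step 16: v3 <- ((v1 + lane) + (-5 + -8)) {9,10,11,12,13,14,15,16,17,18,19,20,21,22,23,24,25,26,27,28,29,30,31}
step 17: v0 <- (v0 + 1)               {9,10,11,12,13,14,15,16,17,18,19,20,21,22,23,24,25,26,27,28,29,30,31}
step 18: eval (v0 < (3 + (lane // 3))) {9,10,11,12,13,14,15,16,17,18,19,20,21,22,23,24,25,26,27,28,29,30,31}
step 19: v1 <- 5                      {12,13,14,15,16,17,18,19,20,21,22,23,24,25,26,27,28,29,30,31}
step 20: v3 <- ((v1 + lane) + (-5 + -8)) {12,13,14,15,16,17,18,19,20,21,22,23,24,25,26,27,28,29,30,31}
step 21: v0 <- (v0 + 1)               {12,13,14,15,16,17,18,19,20,21,22,23,24,25,26,27,28,29,30,31}
step 22: eval (v0 < (3 + (lane // 3))) {12,13,14,15,16,17,18,19,20,21,22,23,24,25,26,27,28,29,30,31}
step 23: v1 <- 5                      {15,16,17,18,19,20,21,22,23,24,25,26,27,28,29,30,31}
step 24: v3 <- ((v1 + lane) + (-5 + -8)) {15,16,17,18,19,20,21,22,23,24,25,26,27,28,29,30,31}
step 25: v0 <- (v0 + 1)               {15,16,17,18,19,20,21,22,23,24,25,26,27,28,29,30,31}
step 26: eval (v0 < (3 + (lane // 3))) {15,16,17,18,19,20,21,22,23,24,25,26,27,28,29,30,31}
step 27: v1 <- 5                      {18,19,20,21,22,23,24,25,26,27,28,29,30,31}
step 28: v3 <- ((v1 + lane) + (-5 + -8)) {18,19,20,21,22,23,24,25,26,27,28,29,30,31}
step 29: v0 <- (v0 + 1)               {18,19,20,21,22,23,24,25,26,27,28,29,30,31}
step 30: eval (v0 < (3 + (lane // 3))) {18,19,20,21,22,23,24,25,26,27,28,29,30,31}
step 31: v1 <- 5                      {21,22,23,24,25,26,27,28,29,30,31}
step 32: v3 <- ((v1 + lane) + (-5 + -8)) {21,22,23,24,25,26,27,28,29,30,31}
step 33: v0 <- (v0 + 1)               {21,22,23,24,25,26,27,28,29,30,31}
step 34: eval (v0 < (3 + (lane // 3))) {21,22,23,24,25,26,27,28,29,30,31}
step 35: v1 <- 5                      {24,25,26,27,28,29,30,31}
step 36: v3 <- ((v1 + lane) + (-5 + -8)) {24,25,26,27,28,29,30,31}
step 37: v0 <- (v0 + 1)               {24,25,26,27,28,29,30,31}
step 38: eval (v0 < (3 + (lane // 3))) {24,25,26,27,28,29,30,31}
step 39: v1 <- 5                      {27,28,29,30,31}
step 40: v3 <- ((v1 + lane) + (-5 + -8)) {27,28,29,30,31}
step 41: v0 <- (v0 + 1)               {27,28,29,30,31}
step 42: eval (v0 < (3 + (lane // 3))) {27,28,29,30,31}
step 43: v1 <- 5                      {30,31}
step 44: v3 <- ((v1 + lane) + (-5 + -8)) {30,31}
step 45: v0 <- (v0 + 1)               {30,31}
step 46: eval (v0 < (3 + (lane // 3))) {30,31}
step 47: v3 <- v0                     {0,1,2,3,4,5,6,7,8,9,10,11,12,13,14,15,16,17,18,19,20,21,22,23,24,25,26,27,28,29,30,31}
step 48: v0 <- max(max(lane, v0), (-9 % 2)) {0,1,2,3,4,5,6,7,8,9,10,11,12,13,14,15,16,17,18,19,20,21,22,23,24,25,26,27,28,29,30,31}

Answer: 49 steps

v1: 5,5,5,5,5,5,5,5,5,5,5,5,5,5,5,5,5,5,5,5,5,5,5,5,5,5,5,5,5,5,5,5
v0: 3,3,3,4,4,5,6,7,8,9,10,11,12,13,14,15,16,17,18,19,20,21,22,23,24,25,26,27,28,29,30,31
v3: 3,3,3,4,4,4,5,5,5,6,6,6,7,7,7,8,8,8,9,9,9,10,10,10,11,11,11,12,12,12,13,13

steps = 49; useful = 908; efficiency = 908/1568 = 227/392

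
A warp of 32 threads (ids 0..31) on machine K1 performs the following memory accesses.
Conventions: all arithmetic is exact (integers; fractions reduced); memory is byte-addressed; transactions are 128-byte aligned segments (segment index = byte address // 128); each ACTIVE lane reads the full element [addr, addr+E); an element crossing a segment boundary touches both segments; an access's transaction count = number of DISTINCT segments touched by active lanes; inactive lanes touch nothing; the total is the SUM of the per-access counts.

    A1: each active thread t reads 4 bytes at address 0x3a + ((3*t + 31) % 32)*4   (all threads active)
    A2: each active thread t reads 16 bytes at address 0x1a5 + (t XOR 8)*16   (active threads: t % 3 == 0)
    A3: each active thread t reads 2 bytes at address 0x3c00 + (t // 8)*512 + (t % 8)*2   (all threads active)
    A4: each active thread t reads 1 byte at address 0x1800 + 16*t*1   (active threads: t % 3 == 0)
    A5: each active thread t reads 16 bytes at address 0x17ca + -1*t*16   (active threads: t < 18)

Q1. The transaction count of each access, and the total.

A1: 2 transactions
A2: 5 transactions
A3: 4 transactions
A4: 4 transactions
A5: 3 transactions

Answer: 2,5,4,4,3; total 18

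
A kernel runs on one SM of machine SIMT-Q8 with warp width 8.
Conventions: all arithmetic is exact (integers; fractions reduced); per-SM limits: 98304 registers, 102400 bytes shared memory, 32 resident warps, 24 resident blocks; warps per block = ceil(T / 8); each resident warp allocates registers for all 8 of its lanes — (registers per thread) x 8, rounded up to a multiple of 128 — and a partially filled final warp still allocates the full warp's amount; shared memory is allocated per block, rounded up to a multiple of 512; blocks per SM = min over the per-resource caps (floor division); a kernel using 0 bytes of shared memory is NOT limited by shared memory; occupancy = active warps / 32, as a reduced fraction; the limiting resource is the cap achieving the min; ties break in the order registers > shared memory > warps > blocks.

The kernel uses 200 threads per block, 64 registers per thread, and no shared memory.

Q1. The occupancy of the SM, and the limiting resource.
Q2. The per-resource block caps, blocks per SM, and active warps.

Answer: occupancy 25/32, limited by warps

registers: 7 blocks
shared memory: no limit (kernel uses none)
warps: 1 block
blocks: 24 blocks

Answer: 1 block, 25 active warps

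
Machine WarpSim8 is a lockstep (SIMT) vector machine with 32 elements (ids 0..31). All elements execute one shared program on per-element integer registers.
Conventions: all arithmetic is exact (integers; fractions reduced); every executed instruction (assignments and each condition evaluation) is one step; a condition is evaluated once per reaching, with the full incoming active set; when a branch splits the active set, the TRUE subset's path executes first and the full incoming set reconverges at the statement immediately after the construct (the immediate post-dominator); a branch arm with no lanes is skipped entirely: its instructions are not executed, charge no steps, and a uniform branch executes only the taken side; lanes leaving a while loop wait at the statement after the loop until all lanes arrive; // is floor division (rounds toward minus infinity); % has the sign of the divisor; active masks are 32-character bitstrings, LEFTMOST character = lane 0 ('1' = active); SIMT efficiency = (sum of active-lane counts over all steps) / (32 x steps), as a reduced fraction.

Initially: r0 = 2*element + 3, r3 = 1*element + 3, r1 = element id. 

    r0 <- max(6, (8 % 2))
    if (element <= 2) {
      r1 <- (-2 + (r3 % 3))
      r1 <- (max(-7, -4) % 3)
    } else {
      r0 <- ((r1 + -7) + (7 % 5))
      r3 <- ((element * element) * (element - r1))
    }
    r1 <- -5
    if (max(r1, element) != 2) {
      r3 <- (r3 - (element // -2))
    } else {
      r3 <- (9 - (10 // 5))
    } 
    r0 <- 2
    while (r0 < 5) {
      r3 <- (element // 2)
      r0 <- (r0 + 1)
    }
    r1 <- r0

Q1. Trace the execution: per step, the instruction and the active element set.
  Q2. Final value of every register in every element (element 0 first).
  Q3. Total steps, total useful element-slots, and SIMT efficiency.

step 0: r0 <- max(6, (8 % 2))        11111111111111111111111111111111
step 1: eval (element <= 2)          11111111111111111111111111111111
step 2: r1 <- (-2 + (r3 % 3))        11100000000000000000000000000000
step 3: r1 <- (max(-7, -4) % 3)      11100000000000000000000000000000
step 4: r0 <- ((r1 + -7) + (7 % 5))  00011111111111111111111111111111
step 5: r3 <- ((element * element) * (element - r1)) 00011111111111111111111111111111
step 6: r1 <- -5                     11111111111111111111111111111111
step 7: eval (max(r1, element) != 2) 11111111111111111111111111111111
step 8: r3 <- (r3 - (element // -2)) 11011111111111111111111111111111
step 9: r3 <- (9 - (10 // 5))        00100000000000000000000000000000
step 10: r0 <- 2                      11111111111111111111111111111111
step 11: eval (r0 < 5)                11111111111111111111111111111111
step 12: r3 <- (element // 2)         11111111111111111111111111111111
step 13: r0 <- (r0 + 1)               11111111111111111111111111111111
step 14: eval (r0 < 5)                11111111111111111111111111111111
step 15: r3 <- (element // 2)         11111111111111111111111111111111
step 16: r0 <- (r0 + 1)               11111111111111111111111111111111
step 17: eval (r0 < 5)                11111111111111111111111111111111
step 18: r3 <- (element // 2)         11111111111111111111111111111111
step 19: r0 <- (r0 + 1)               11111111111111111111111111111111
step 20: eval (r0 < 5)                11111111111111111111111111111111
step 21: r1 <- r0                     11111111111111111111111111111111

Answer: 22 steps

r0: 5,5,5,5,5,5,5,5,5,5,5,5,5,5,5,5,5,5,5,5,5,5,5,5,5,5,5,5,5,5,5,5
r3: 0,0,1,1,2,2,3,3,4,4,5,5,6,6,7,7,8,8,9,9,10,10,11,11,12,12,13,13,14,14,15,15
r1: 5,5,5,5,5,5,5,5,5,5,5,5,5,5,5,5,5,5,5,5,5,5,5,5,5,5,5,5,5,5,5,5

steps = 22; useful = 608; efficiency = 608/704 = 19/22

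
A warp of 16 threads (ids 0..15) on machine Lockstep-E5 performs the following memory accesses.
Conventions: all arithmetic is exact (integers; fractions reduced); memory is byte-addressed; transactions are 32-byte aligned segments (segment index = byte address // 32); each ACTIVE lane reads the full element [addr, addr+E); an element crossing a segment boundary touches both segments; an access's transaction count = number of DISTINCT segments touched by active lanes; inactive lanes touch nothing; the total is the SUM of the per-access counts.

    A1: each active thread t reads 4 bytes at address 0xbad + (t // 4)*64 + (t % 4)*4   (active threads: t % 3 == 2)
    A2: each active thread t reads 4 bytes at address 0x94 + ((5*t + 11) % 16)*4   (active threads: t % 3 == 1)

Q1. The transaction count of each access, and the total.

A1: 4 transactions
A2: 2 transactions

Answer: 4,2; total 6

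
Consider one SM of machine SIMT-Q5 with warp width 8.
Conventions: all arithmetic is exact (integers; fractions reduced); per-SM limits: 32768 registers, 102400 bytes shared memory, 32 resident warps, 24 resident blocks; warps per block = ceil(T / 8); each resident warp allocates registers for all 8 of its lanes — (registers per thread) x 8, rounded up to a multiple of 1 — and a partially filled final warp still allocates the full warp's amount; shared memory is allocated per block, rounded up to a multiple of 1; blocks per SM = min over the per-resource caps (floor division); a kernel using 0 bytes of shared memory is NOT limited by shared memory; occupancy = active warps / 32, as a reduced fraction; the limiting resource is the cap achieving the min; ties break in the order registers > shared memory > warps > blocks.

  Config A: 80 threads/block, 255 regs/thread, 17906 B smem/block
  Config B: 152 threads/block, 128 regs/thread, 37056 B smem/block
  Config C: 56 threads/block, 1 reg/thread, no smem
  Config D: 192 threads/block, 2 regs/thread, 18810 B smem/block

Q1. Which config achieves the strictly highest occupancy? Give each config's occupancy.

occupancies: A 5/16, B 19/32, C 7/8, D 3/4

Answer: C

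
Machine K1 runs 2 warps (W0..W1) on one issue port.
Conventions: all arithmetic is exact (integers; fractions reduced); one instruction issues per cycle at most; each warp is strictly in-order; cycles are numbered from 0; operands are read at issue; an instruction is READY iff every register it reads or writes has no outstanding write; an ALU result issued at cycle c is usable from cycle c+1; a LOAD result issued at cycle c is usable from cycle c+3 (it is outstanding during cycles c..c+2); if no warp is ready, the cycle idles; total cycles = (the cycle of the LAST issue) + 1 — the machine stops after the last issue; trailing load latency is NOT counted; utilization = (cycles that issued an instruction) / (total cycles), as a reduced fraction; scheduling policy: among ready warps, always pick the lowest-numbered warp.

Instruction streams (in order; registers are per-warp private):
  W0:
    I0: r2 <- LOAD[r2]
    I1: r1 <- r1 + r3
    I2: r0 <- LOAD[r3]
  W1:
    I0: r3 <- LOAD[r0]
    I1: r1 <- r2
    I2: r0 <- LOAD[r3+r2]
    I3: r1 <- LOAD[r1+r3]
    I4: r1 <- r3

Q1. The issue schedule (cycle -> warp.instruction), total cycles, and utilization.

cycle 0: W0.I0
cycle 1: W0.I1
cycle 2: W0.I2
cycle 3: W1.I0
cycle 4: W1.I1
cycle 5: idle
cycle 6: W1.I2
cycle 7: W1.I3
cycle 8: idle
cycle 9: idle
cycle 10: W1.I4

Answer: 11 cycles, utilization 8/11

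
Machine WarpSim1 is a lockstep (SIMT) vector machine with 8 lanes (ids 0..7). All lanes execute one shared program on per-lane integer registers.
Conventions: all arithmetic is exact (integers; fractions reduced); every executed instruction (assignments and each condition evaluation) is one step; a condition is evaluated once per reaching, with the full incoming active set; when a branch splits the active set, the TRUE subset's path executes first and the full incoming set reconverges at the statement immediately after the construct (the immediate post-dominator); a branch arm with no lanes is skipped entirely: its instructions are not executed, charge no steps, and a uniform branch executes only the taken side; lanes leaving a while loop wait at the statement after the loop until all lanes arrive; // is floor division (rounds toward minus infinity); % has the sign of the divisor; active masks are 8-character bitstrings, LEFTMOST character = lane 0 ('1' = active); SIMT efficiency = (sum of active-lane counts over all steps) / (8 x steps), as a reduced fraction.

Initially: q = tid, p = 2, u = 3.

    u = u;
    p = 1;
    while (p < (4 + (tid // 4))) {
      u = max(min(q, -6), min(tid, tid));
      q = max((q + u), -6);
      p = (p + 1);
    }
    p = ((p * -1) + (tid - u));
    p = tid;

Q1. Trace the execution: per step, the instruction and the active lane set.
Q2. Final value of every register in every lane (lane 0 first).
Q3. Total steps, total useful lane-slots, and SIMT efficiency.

step 0: u <- u                       11111111
step 1: p <- 1                       11111111
step 2: eval (p < (4 + (tid // 4)))  11111111
step 3: u <- max(min(q, -6), min(tid, tid)) 11111111
step 4: q <- max((q + u), -6)        11111111
step 5: p <- (p + 1)                 11111111
step 6: eval (p < (4 + (tid // 4)))  11111111
step 7: u <- max(min(q, -6), min(tid, tid)) 11111111
step 8: q <- max((q + u), -6)        11111111
step 9: p <- (p + 1)                 11111111
step 10: eval (p < (4 + (tid // 4)))  11111111
step 11: u <- max(min(q, -6), min(tid, tid)) 11111111
step 12: q <- max((q + u), -6)        11111111
step 13: p <- (p + 1)                 11111111
step 14: eval (p < (4 + (tid // 4)))  11111111
step 15: u <- max(min(q, -6), min(tid, tid)) 00001111
step 16: q <- max((q + u), -6)        00001111
step 17: p <- (p + 1)                 00001111
step 18: eval (p < (4 + (tid // 4)))  00001111
step 19: p <- ((p * -1) + (tid - u))  11111111
step 20: p <- tid                     11111111

Answer: 21 steps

q: 0,4,8,12,20,25,30,35
p: 0,1,2,3,4,5,6,7
u: 0,1,2,3,4,5,6,7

steps = 21; useful = 152; efficiency = 152/168 = 19/21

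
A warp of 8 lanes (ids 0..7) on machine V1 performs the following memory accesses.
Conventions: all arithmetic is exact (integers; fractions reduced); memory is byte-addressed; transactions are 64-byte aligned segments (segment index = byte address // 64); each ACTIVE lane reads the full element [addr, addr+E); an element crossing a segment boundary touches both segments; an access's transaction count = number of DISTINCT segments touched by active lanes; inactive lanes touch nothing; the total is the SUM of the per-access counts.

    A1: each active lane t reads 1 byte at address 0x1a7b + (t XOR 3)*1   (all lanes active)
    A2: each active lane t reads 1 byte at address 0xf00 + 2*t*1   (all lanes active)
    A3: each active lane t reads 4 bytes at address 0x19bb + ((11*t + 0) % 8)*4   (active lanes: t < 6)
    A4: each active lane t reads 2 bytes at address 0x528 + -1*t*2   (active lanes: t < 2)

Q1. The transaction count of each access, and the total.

A1: 2 transactions
A2: 1 transaction
A3: 2 transactions
A4: 1 transaction

Answer: 2,1,2,1; total 6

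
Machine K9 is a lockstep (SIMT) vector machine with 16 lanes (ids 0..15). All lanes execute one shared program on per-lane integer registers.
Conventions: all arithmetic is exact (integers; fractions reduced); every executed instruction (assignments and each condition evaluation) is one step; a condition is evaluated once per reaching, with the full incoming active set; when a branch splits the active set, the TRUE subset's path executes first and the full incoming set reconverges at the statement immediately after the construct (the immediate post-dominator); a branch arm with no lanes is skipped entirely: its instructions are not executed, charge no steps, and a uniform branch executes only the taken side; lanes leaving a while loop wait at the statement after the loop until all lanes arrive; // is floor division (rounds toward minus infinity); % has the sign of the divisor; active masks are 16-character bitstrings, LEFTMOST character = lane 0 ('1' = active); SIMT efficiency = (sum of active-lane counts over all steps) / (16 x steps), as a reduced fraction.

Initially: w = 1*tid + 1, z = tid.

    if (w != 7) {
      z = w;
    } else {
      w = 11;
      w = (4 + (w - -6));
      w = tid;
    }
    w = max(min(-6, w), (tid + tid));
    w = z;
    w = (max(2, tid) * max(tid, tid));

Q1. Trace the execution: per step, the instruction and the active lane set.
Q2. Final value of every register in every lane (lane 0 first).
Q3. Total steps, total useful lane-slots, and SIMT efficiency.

step 0: eval (w != 7)                1111111111111111
step 1: z <- w                       1111110111111111
step 2: w <- 11                      0000001000000000
step 3: w <- (4 + (w - -6))          0000001000000000
step 4: w <- tid                     0000001000000000
step 5: w <- max(min(-6, w), (tid + tid)) 1111111111111111
step 6: w <- z                       1111111111111111
step 7: w <- (max(2, tid) * max(tid, tid)) 1111111111111111

Answer: 8 steps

w: 0,2,4,9,16,25,36,49,64,81,100,121,144,169,196,225
z: 1,2,3,4,5,6,6,8,9,10,11,12,13,14,15,16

steps = 8; useful = 82; efficiency = 82/128 = 41/64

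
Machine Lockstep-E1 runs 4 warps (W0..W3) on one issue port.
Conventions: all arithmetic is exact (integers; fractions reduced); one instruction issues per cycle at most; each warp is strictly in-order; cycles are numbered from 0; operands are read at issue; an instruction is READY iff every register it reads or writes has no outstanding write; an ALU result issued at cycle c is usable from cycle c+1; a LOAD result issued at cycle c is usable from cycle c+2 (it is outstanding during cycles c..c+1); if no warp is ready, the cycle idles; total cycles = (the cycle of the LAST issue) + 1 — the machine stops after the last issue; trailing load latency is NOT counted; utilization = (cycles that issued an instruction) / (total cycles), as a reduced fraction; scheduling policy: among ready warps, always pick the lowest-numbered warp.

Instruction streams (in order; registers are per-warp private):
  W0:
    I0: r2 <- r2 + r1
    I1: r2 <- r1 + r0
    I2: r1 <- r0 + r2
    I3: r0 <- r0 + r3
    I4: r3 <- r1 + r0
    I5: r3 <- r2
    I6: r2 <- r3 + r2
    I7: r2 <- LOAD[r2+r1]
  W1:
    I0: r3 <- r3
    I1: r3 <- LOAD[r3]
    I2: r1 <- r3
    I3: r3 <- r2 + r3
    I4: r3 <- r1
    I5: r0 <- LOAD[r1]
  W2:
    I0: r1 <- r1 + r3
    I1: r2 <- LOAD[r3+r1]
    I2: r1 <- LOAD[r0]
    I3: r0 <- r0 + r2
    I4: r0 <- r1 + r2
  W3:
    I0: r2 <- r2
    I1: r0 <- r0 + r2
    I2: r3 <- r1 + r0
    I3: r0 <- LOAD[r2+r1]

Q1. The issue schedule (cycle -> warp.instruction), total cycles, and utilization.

cycle 0: W0.I0
cycle 1: W0.I1
cycle 2: W0.I2
cycle 3: W0.I3
cycle 4: W0.I4
cycle 5: W0.I5
cycle 6: W0.I6
cycle 7: W0.I7
cycle 8: W1.I0
cycle 9: W1.I1
cycle 10: W2.I0
cycle 11: W1.I2
cycle 12: W1.I3
cycle 13: W1.I4
cycle 14: W1.I5
cycle 15: W2.I1
cycle 16: W2.I2
cycle 17: W2.I3
cycle 18: W2.I4
cycle 19: W3.I0
cycle 20: W3.I1
cycle 21: W3.I2
cycle 22: W3.I3

Answer: 23 cycles, utilization 1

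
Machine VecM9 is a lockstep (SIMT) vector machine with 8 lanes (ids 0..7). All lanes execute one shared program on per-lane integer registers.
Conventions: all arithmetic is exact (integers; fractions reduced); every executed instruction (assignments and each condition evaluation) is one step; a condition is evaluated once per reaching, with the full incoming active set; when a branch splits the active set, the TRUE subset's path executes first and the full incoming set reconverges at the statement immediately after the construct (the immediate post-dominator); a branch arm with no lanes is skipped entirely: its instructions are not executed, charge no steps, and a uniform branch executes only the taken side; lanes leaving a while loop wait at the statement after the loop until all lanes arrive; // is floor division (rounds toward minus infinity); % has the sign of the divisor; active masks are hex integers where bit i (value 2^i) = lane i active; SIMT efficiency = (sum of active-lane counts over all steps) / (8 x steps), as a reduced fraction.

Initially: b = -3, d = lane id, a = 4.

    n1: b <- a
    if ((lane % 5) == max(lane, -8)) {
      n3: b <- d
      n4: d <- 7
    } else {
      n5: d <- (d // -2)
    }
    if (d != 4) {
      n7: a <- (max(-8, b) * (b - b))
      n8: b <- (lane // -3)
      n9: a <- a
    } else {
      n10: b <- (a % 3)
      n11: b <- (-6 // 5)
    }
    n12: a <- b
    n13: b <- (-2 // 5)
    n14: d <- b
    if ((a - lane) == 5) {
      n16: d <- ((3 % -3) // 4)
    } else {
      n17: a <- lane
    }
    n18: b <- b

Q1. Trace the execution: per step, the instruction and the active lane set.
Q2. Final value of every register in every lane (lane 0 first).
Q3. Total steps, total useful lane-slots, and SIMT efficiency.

step 0: b <- a                       0xff
step 1: eval ((lane % 5) == max(lane, -8)) 0xff
step 2: b <- d                       0x1f
step 3: d <- 7                       0x1f
step 4: d <- (d // -2)               0xe0
step 5: eval (d != 4)                0xff
step 6: a <- (max(-8, b) * (b - b))  0xff
step 7: b <- (lane // -3)            0xff
step 8: a <- a                       0xff
step 9: a <- b                       0xff
step 10: b <- (-2 // 5)               0xff
step 11: d <- b                       0xff
step 12: eval ((a - lane) == 5)       0xff
step 13: a <- lane                    0xff
step 14: b <- b                       0xff

Answer: 15 steps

b: -1,-1,-1,-1,-1,-1,-1,-1
d: -1,-1,-1,-1,-1,-1,-1,-1
a: 0,1,2,3,4,5,6,7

steps = 15; useful = 109; efficiency = 109/120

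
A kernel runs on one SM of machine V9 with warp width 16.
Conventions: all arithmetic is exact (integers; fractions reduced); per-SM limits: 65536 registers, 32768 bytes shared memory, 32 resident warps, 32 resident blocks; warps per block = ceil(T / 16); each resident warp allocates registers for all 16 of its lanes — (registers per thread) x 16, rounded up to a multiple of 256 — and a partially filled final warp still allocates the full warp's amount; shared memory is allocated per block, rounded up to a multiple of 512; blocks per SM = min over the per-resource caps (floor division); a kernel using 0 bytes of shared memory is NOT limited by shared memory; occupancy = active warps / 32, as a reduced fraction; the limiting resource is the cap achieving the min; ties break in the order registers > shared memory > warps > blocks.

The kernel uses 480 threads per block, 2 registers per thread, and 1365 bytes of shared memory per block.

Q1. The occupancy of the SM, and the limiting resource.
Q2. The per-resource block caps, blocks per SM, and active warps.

Answer: occupancy 15/16, limited by warps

registers: 8 blocks
shared memory: 21 blocks
warps: 1 block
blocks: 32 blocks

Answer: 1 block, 30 active warps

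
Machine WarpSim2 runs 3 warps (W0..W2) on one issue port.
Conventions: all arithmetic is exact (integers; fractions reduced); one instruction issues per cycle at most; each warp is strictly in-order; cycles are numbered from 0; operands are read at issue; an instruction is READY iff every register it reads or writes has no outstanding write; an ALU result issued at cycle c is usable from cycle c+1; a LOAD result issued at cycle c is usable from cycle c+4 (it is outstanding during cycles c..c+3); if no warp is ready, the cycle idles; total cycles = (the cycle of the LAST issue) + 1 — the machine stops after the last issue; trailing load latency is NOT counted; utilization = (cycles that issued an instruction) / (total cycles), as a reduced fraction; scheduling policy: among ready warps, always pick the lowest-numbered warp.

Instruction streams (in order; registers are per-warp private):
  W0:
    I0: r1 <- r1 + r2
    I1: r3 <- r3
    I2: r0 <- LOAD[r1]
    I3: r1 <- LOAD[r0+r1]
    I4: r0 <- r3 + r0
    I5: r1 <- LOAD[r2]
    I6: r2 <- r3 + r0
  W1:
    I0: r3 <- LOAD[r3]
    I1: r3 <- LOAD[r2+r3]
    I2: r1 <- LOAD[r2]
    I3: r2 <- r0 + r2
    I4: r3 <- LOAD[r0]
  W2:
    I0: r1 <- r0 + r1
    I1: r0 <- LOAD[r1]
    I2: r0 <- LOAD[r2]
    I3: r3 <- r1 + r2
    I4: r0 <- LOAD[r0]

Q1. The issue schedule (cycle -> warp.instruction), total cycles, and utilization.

cycle 0: W0.I0
cycle 1: W0.I1
cycle 2: W0.I2
cycle 3: W1.I0
cycle 4: W2.I0
cycle 5: W2.I1
cycle 6: W0.I3
cycle 7: W0.I4
cycle 8: W1.I1
cycle 9: W1.I2
cycle 10: W0.I5
cycle 11: W0.I6
cycle 12: W1.I3
cycle 13: W1.I4
cycle 14: W2.I2
cycle 15: W2.I3
cycle 16: idle
cycle 17: idle
cycle 18: W2.I4

Answer: 19 cycles, utilization 17/19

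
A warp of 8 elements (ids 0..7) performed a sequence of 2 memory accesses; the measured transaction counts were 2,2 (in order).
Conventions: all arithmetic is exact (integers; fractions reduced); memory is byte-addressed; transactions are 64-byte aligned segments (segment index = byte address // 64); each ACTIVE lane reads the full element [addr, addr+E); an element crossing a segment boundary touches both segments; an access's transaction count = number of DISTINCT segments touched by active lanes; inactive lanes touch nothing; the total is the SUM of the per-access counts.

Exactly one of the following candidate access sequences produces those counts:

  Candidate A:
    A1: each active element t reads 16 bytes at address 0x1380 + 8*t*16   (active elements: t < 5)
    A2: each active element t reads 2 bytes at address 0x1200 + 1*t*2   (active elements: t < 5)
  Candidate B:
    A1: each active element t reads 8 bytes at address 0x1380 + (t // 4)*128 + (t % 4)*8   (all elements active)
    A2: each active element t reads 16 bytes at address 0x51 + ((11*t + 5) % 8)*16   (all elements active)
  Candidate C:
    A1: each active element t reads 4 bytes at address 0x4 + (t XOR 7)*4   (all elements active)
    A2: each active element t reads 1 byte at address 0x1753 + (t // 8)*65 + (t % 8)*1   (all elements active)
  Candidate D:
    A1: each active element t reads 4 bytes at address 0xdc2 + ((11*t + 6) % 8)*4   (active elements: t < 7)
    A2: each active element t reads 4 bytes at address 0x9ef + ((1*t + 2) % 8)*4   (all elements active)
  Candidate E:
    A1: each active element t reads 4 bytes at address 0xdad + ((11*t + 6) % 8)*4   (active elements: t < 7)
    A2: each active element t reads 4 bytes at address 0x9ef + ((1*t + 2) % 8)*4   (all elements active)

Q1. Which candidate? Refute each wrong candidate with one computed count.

A: A1 gives 5 transactions, not 2
B: A2 gives 3 transactions, not 2
C: A1 gives 1 transaction, not 2
D: A1 gives 1 transaction, not 2
E: all counts match (2,2)

Answer: E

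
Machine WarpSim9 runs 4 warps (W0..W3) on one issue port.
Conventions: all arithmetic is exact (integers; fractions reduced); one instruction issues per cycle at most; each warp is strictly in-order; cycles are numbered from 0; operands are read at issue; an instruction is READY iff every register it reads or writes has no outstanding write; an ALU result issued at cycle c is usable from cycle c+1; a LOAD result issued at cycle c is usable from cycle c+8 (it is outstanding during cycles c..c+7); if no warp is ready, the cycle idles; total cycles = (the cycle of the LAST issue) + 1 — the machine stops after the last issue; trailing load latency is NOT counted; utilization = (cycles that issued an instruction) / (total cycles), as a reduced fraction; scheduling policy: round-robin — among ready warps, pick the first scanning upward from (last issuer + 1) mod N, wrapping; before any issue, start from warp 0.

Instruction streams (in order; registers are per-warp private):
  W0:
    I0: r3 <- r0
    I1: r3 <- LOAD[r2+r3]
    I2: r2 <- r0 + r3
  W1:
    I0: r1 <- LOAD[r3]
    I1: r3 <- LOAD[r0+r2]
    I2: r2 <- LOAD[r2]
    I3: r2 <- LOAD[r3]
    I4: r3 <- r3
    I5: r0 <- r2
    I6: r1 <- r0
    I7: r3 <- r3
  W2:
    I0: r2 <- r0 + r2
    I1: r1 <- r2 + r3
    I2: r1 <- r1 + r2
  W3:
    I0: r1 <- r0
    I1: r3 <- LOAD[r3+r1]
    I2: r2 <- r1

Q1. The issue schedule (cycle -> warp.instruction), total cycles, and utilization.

cycle 0: W0.I0
cycle 1: W1.I0
cycle 2: W2.I0
cycle 3: W3.I0
cycle 4: W0.I1
cycle 5: W1.I1
cycle 6: W2.I1
cycle 7: W3.I1
cycle 8: W1.I2
cycle 9: W2.I2
cycle 10: W3.I2
cycle 11: idle
cycle 12: W0.I2
cycle 13: idle
cycle 14: idle
cycle 15: idle
cycle 16: W1.I3
cycle 17: W1.I4
cycle 18: idle
cycle 19: idle
cycle 20: idle
cycle 21: idle
cycle 22: idle
cycle 23: idle
cycle 24: W1.I5
cycle 25: W1.I6
cycle 26: W1.I7

Answer: 27 cycles, utilization 17/27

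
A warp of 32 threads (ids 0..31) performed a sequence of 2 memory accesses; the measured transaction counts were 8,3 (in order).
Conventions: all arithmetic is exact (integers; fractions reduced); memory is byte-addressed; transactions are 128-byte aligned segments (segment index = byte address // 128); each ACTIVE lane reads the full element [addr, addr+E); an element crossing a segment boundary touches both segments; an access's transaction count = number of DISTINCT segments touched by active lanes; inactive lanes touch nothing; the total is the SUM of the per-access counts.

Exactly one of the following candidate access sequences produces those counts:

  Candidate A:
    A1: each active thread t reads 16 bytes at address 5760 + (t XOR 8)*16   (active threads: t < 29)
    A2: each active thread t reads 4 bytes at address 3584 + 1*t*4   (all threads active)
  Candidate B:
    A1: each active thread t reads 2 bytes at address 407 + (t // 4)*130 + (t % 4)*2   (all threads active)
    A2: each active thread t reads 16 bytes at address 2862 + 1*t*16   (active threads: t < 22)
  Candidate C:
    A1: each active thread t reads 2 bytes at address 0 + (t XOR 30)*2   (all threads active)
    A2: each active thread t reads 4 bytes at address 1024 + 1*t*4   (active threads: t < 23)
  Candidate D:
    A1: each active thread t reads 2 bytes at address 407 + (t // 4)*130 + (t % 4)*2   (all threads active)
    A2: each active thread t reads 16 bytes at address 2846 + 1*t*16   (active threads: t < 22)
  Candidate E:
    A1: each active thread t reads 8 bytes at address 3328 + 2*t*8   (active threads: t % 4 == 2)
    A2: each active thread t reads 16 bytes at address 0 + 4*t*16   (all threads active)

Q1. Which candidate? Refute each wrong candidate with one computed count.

A: A1 gives 4 transactions, not 8
B: A2 gives 4 transactions, not 3
C: A1 gives 1 transaction, not 8
E: A1 gives 4 transactions, not 8
D: all counts match (8,3)

Answer: D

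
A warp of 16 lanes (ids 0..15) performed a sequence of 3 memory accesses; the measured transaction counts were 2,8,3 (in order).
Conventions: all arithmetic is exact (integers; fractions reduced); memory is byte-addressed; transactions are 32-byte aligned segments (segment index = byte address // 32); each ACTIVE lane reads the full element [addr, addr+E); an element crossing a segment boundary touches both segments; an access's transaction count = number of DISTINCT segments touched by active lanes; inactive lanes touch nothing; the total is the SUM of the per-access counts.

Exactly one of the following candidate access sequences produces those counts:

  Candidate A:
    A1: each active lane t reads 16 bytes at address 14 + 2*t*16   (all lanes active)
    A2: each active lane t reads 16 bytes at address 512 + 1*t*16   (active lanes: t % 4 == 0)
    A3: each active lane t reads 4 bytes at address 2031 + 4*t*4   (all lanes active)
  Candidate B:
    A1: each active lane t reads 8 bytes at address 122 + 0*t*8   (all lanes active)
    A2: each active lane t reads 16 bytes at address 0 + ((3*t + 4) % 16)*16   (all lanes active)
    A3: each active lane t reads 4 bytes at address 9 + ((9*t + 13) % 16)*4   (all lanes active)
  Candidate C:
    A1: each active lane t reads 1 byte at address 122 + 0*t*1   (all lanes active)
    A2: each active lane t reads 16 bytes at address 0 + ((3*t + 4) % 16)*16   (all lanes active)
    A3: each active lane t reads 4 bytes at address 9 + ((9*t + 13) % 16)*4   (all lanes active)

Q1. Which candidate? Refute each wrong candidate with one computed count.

A: A1 gives 16 transactions, not 2
C: A1 gives 1 transaction, not 2
B: all counts match (2,8,3)

Answer: B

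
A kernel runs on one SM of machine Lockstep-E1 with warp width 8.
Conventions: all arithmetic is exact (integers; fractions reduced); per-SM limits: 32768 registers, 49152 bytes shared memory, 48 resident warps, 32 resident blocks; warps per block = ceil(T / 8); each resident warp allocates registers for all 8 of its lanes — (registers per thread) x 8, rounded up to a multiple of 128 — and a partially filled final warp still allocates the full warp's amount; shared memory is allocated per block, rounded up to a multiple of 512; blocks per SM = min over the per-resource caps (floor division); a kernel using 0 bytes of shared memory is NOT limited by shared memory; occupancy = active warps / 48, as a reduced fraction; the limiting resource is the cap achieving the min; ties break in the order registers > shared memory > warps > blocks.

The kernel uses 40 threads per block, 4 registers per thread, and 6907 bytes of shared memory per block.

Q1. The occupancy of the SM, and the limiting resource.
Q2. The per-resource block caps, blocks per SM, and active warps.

Answer: occupancy 5/8, limited by shared memory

registers: 51 blocks
shared memory: 6 blocks
warps: 9 blocks
blocks: 32 blocks

Answer: 6 blocks, 30 active warps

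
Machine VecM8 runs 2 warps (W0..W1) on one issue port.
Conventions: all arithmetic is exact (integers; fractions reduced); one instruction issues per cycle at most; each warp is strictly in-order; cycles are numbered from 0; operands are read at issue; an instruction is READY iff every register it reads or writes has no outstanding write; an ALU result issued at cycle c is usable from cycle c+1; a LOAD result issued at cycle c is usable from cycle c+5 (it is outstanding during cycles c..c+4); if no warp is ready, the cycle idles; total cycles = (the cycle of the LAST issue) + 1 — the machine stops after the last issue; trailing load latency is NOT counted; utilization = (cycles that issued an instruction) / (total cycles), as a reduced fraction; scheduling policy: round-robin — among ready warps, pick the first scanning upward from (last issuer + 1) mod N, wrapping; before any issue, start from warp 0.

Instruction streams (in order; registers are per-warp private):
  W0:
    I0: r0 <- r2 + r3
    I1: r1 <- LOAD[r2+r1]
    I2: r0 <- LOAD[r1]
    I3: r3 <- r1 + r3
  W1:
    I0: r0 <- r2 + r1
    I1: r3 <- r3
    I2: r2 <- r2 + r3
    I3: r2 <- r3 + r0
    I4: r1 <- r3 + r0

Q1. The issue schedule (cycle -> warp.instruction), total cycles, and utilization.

cycle 0: W0.I0
cycle 1: W1.I0
cycle 2: W0.I1
cycle 3: W1.I1
cycle 4: W1.I2
cycle 5: W1.I3
cycle 6: W1.I4
cycle 7: W0.I2
cycle 8: W0.I3

Answer: 9 cycles, utilization 1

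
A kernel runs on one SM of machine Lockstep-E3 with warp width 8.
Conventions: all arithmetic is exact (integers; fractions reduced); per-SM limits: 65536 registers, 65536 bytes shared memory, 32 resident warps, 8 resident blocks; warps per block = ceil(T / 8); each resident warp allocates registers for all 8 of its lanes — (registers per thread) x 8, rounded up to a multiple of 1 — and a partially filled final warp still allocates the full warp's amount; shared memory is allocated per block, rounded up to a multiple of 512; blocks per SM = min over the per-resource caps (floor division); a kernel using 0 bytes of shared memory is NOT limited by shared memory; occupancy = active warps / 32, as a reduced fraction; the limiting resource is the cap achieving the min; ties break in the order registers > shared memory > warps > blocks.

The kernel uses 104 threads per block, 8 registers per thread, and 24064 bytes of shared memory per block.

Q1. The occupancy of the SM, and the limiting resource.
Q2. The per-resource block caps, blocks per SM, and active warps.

Answer: occupancy 13/16, limited by shared memory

registers: 78 blocks
shared memory: 2 blocks
warps: 2 blocks
blocks: 8 blocks

Answer: 2 blocks, 26 active warps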